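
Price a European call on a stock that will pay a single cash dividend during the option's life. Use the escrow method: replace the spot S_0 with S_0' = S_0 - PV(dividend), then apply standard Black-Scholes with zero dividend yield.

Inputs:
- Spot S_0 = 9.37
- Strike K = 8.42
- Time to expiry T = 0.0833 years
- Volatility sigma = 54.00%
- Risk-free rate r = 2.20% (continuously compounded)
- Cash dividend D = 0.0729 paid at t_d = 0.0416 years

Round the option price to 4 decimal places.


Answer: Price = 1.1071

Derivation:
PV(D) = D * exp(-r * t_d) = 0.0729 * 0.99908522 = 0.07283331
S_0' = S_0 - PV(D) = 9.3700 - 0.07283331 = 9.29716669
d1 = (ln(S_0'/K) + (r + sigma^2/2)*T) / (sigma*sqrt(T)) = 0.72553832
d2 = d1 - sigma*sqrt(T) = 0.56968492
exp(-rT) = 0.99816908
N(d1) = 0.76593908; N(d2) = 0.71555429
C = S_0' * N(d1) - K * exp(-rT) * N(d2) = 9.29716669 * 0.76593908 - 8.4200 * 0.99816908 * 0.71555429 = 1.1071


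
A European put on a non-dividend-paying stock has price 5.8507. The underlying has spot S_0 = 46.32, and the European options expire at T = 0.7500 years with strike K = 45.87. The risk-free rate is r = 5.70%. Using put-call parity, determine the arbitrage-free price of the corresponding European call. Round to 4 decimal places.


Answer: Call price = 8.2203

Derivation:
Put-call parity: C - P = S_0 * exp(-qT) - K * exp(-rT).
S_0 * exp(-qT) = 46.3200 * 1.00000000 = 46.32000000
K * exp(-rT) = 45.8700 * 0.95815090 = 43.95038168
C = P + S*exp(-qT) - K*exp(-rT)
C = 5.8507 + 46.32000000 - 43.95038168 = 8.2203


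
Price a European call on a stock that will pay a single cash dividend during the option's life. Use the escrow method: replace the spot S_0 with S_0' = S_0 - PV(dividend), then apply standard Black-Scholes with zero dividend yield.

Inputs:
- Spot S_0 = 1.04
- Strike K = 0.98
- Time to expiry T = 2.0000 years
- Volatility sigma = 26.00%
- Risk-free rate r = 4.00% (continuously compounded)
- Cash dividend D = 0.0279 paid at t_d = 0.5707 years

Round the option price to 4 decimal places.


PV(D) = D * exp(-r * t_d) = 0.0279 * 0.97743059 = 0.02727031
S_0' = S_0 - PV(D) = 1.0400 - 0.02727031 = 1.01272969
d1 = (ln(S_0'/K) + (r + sigma^2/2)*T) / (sigma*sqrt(T)) = 0.49076488
d2 = d1 - sigma*sqrt(T) = 0.12306936
exp(-rT) = 0.92311635
N(d1) = 0.68820363; N(d2) = 0.54897391
C = S_0' * N(d1) - K * exp(-rT) * N(d2) = 1.01272969 * 0.68820363 - 0.9800 * 0.92311635 * 0.54897391 = 0.2003

Answer: Price = 0.2003


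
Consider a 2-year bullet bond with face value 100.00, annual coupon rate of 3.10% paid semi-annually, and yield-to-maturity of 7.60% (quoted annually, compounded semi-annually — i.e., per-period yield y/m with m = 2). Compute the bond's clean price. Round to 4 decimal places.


Answer: Price = 91.7941

Derivation:
Coupon per period c = face * coupon_rate / m = 1.550000
Periods per year m = 2; per-period yield y/m = 0.038000
Number of cashflows N = 4
Cashflows (t years, CF_t, discount factor 1/(1+y/m)^(m*t), PV):
  t = 0.5000: CF_t = 1.550000, DF = 0.963391, PV = 1.493256
  t = 1.0000: CF_t = 1.550000, DF = 0.928122, PV = 1.438590
  t = 1.5000: CF_t = 1.550000, DF = 0.894145, PV = 1.385925
  t = 2.0000: CF_t = 101.550000, DF = 0.861411, PV = 87.476322
Price P = sum_t PV_t = 91.794093


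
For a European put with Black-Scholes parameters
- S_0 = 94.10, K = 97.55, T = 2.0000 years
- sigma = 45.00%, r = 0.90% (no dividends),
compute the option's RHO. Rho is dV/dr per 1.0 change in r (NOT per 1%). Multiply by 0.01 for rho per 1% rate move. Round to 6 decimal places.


Answer: Rho = -121.776952

Derivation:
d1 = 0.2899027487; d2 = -0.3464933544
phi(d1) = 0.3825253570; exp(-qT) = 1.0000000000; exp(-rT) = 0.9821610324
N(-d2) = 0.6355140112
Rho = -K*T*exp(-rT)*N(-d2) = -97.5500 * 2.0000 * 0.9821610324 * 0.6355140112 = -121.776952


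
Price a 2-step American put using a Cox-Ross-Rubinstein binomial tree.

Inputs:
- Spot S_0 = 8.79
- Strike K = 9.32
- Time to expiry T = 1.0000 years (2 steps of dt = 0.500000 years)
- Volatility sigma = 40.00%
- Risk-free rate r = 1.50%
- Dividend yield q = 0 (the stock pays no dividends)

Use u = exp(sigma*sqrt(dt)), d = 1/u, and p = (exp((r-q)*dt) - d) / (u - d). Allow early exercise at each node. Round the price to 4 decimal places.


Answer: Price = V(0,0) = 1.6193

Derivation:
dt = T/N = 0.500000
u = exp(sigma*sqrt(dt)) = 1.326896; d = 1/u = 0.753638
p = (exp((r-q)*dt) - d) / (u - d) = 0.442889
Discount per step: exp(-r*dt) = 0.992528
Stock lattice S(k, i) with i counting down-moves:
  k=0: S(0,0) = 8.7900
  k=1: S(1,0) = 11.6634; S(1,1) = 6.6245
  k=2: S(2,0) = 15.4762; S(2,1) = 8.7900; S(2,2) = 4.9925
Terminal payoffs V(N, i) = max(K - S_T, 0):
  V(2,0) = 0.000000; V(2,1) = 0.530000; V(2,2) = 4.327537
Backward induction: V(k, i) = exp(-r*dt) * [p * V(k+1, i) + (1-p) * V(k+1, i+1)]; then take max(V_cont, immediate exercise) for American.
  V(1,0) = exp(-r*dt) * [p*0.000000 + (1-p)*0.530000] = 0.293062; exercise = 0.000000; V(1,0) = max -> 0.293062
  V(1,1) = exp(-r*dt) * [p*0.530000 + (1-p)*4.327537] = 2.625881; exercise = 2.695519; V(1,1) = max -> 2.695519
  V(0,0) = exp(-r*dt) * [p*0.293062 + (1-p)*2.695519] = 1.619306; exercise = 0.530000; V(0,0) = max -> 1.619306


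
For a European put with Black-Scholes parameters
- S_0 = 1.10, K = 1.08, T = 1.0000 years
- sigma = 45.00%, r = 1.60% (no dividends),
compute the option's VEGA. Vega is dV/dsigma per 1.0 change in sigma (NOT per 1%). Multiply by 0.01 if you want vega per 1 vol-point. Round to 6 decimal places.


Answer: Vega = 0.419359

Derivation:
d1 = 0.3013314193; d2 = -0.1486685807
phi(d1) = 0.3812351719; exp(-qT) = 1.0000000000; exp(-rT) = 0.9841273201
Vega = S * exp(-qT) * phi(d1) * sqrt(T) = 1.1000 * 1.0000000000 * 0.3812351719 * 1.0000000000 = 0.419359


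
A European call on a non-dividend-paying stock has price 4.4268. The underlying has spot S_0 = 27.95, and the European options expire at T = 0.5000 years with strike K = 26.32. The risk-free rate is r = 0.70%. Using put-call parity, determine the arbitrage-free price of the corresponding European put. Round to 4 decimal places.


Answer: Put price = 2.7048

Derivation:
Put-call parity: C - P = S_0 * exp(-qT) - K * exp(-rT).
S_0 * exp(-qT) = 27.9500 * 1.00000000 = 27.95000000
K * exp(-rT) = 26.3200 * 0.99650612 = 26.22804102
P = C - S*exp(-qT) + K*exp(-rT)
P = 4.4268 - 27.95000000 + 26.22804102 = 2.7048


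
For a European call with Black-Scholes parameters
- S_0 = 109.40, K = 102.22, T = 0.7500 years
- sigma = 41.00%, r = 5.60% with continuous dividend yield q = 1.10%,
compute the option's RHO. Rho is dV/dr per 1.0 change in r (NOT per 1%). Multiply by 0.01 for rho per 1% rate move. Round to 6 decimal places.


d1 = 0.4637700846; d2 = 0.1086996690
phi(d1) = 0.3582658828; exp(-qT) = 0.9917839379; exp(-rT) = 0.9588697806
N(d2) = 0.5432796478
Rho = K*T*exp(-rT)*N(d2) = 102.2200 * 0.7500 * 0.9588697806 * 0.5432796478 = 39.937439

Answer: Rho = 39.937439


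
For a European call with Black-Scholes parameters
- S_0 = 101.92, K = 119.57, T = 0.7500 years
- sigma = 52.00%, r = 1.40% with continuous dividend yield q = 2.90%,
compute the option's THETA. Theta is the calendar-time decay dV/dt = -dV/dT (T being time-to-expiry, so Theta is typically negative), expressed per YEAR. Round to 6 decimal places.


d1 = -0.1544718013; d2 = -0.6048050112
phi(d1) = 0.3942108731; exp(-qT) = 0.9784848257; exp(-rT) = 0.9895549326
Theta = -S*exp(-qT)*phi(d1)*sigma/(2*sqrt(T)) - r*K*exp(-rT)*N(d2) + q*S*exp(-qT)*N(d1)
N(d1) = 0.4386188718; N(d2) = 0.2726542818; sqrt(T) = 0.8660254038
Term 1 = -101.9200 * 0.9784848257 * 0.3942108731 * 0.5200 / (2 * 0.8660254038) = -11.8027939414
Term 2 = -0.0140 * 119.5700 * 0.9895549326 * 0.2726542818 = -0.4516504998
Term 3 = 0.0290 * 101.9200 * 0.9784848257 * 0.4386188718 = 1.2685243887
Theta = -11.8027939414 + (-0.4516504998) + (1.2685243887) = -10.985920

Answer: Theta = -10.985920


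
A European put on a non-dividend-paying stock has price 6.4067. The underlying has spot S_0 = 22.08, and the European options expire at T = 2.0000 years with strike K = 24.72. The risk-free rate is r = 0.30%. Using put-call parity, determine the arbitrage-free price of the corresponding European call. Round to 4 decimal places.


Put-call parity: C - P = S_0 * exp(-qT) - K * exp(-rT).
S_0 * exp(-qT) = 22.0800 * 1.00000000 = 22.08000000
K * exp(-rT) = 24.7200 * 0.99401796 = 24.57212407
C = P + S*exp(-qT) - K*exp(-rT)
C = 6.4067 + 22.08000000 - 24.57212407 = 3.9146

Answer: Call price = 3.9146


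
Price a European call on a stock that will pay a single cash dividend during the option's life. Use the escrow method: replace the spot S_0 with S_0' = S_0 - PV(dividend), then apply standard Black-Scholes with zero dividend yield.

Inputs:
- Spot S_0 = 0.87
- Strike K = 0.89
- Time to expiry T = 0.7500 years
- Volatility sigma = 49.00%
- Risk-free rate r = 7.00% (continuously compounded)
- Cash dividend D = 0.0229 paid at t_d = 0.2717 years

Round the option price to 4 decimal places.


PV(D) = D * exp(-r * t_d) = 0.0229 * 0.98116072 = 0.02246858
S_0' = S_0 - PV(D) = 0.8700 - 0.02246858 = 0.84753142
d1 = (ln(S_0'/K) + (r + sigma^2/2)*T) / (sigma*sqrt(T)) = 0.22067494
d2 = d1 - sigma*sqrt(T) = -0.20367751
exp(-rT) = 0.94885432
N(d1) = 0.58732723; N(d2) = 0.41930276
C = S_0' * N(d1) - K * exp(-rT) * N(d2) = 0.84753142 * 0.58732723 - 0.8900 * 0.94885432 * 0.41930276 = 0.1437

Answer: Price = 0.1437


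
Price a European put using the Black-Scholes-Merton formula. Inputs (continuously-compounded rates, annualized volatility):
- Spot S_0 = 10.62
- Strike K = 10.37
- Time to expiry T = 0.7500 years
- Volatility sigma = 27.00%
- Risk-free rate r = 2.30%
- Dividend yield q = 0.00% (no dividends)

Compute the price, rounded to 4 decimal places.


Answer: Price = 0.7697

Derivation:
d1 = (ln(S/K) + (r - q + 0.5*sigma^2) * T) / (sigma * sqrt(T)) = 0.29256474
d2 = d1 - sigma * sqrt(T) = 0.05873788
exp(-rT) = 0.98289793; exp(-qT) = 1.00000000
P = K * exp(-rT) * N(-d2) - S_0 * exp(-qT) * N(-d1)
N(-d1) = 0.38492744; N(-d2) = 0.47658044
P = 10.3700 * 0.98289793 * 0.47658044 - 10.6200 * 1.00000000 * 0.38492744 = 0.7697


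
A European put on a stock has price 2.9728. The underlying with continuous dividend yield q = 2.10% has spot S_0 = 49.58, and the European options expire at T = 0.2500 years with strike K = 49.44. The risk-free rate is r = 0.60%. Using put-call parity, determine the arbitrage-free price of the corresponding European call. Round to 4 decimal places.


Put-call parity: C - P = S_0 * exp(-qT) - K * exp(-rT).
S_0 * exp(-qT) = 49.5800 * 0.99476376 = 49.32038708
K * exp(-rT) = 49.4400 * 0.99850112 = 49.36589559
C = P + S*exp(-qT) - K*exp(-rT)
C = 2.9728 + 49.32038708 - 49.36589559 = 2.9273

Answer: Call price = 2.9273


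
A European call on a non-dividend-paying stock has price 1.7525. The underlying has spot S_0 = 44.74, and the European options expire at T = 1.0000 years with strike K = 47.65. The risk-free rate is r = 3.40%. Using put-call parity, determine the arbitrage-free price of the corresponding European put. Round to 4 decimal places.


Put-call parity: C - P = S_0 * exp(-qT) - K * exp(-rT).
S_0 * exp(-qT) = 44.7400 * 1.00000000 = 44.74000000
K * exp(-rT) = 47.6500 * 0.96657150 = 46.05713220
P = C - S*exp(-qT) + K*exp(-rT)
P = 1.7525 - 44.74000000 + 46.05713220 = 3.0696

Answer: Put price = 3.0696


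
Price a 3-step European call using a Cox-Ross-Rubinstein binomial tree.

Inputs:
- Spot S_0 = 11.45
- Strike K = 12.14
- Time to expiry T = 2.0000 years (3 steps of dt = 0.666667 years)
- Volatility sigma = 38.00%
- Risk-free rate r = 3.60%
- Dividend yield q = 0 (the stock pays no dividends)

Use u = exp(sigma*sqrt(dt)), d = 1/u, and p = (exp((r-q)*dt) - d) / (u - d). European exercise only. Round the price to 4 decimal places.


dt = T/N = 0.666667
u = exp(sigma*sqrt(dt)) = 1.363792; d = 1/u = 0.733250
p = (exp((r-q)*dt) - d) / (u - d) = 0.461572
Discount per step: exp(-r*dt) = 0.976286
Stock lattice S(k, i) with i counting down-moves:
  k=0: S(0,0) = 11.4500
  k=1: S(1,0) = 15.6154; S(1,1) = 8.3957
  k=2: S(2,0) = 21.2962; S(2,1) = 11.4500; S(2,2) = 6.1562
  k=3: S(3,0) = 29.0435; S(3,1) = 15.6154; S(3,2) = 8.3957; S(3,3) = 4.5140
Terminal payoffs V(N, i) = max(S_T - K, 0):
  V(3,0) = 16.903533; V(3,1) = 3.475413; V(3,2) = 0.000000; V(3,3) = 0.000000
Backward induction: V(k, i) = exp(-r*dt) * [p * V(k+1, i) + (1-p) * V(k+1, i+1)].
  V(2,0) = exp(-r*dt) * [p*16.903533 + (1-p)*3.475413] = 9.444059
  V(2,1) = exp(-r*dt) * [p*3.475413 + (1-p)*0.000000] = 1.566112
  V(2,2) = exp(-r*dt) * [p*0.000000 + (1-p)*0.000000] = 0.000000
  V(1,0) = exp(-r*dt) * [p*9.444059 + (1-p)*1.566112] = 5.078983
  V(1,1) = exp(-r*dt) * [p*1.566112 + (1-p)*0.000000] = 0.705731
  V(0,0) = exp(-r*dt) * [p*5.078983 + (1-p)*0.705731] = 2.659697

Answer: Price = V(0,0) = 2.6597


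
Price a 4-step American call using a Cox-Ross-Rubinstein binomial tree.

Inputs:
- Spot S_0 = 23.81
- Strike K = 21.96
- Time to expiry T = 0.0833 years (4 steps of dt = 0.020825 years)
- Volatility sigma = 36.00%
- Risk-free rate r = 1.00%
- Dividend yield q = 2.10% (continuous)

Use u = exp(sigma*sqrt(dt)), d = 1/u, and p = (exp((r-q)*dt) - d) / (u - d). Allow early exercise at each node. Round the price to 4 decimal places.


dt = T/N = 0.020825
u = exp(sigma*sqrt(dt)) = 1.053324; d = 1/u = 0.949375
p = (exp((r-q)*dt) - d) / (u - d) = 0.484812
Discount per step: exp(-r*dt) = 0.999792
Stock lattice S(k, i) with i counting down-moves:
  k=0: S(0,0) = 23.8100
  k=1: S(1,0) = 25.0797; S(1,1) = 22.6046
  k=2: S(2,0) = 26.4170; S(2,1) = 23.8100; S(2,2) = 21.4603
  k=3: S(3,0) = 27.8257; S(3,1) = 25.0797; S(3,2) = 22.6046; S(3,3) = 20.3739
  k=4: S(4,0) = 29.3095; S(4,1) = 26.4170; S(4,2) = 23.8100; S(4,3) = 21.4603; S(4,4) = 19.3424
Terminal payoffs V(N, i) = max(S_T - K, 0):
  V(4,0) = 7.349456; V(4,1) = 4.457005; V(4,2) = 1.850000; V(4,3) = 0.000000; V(4,4) = 0.000000
Backward induction: V(k, i) = exp(-r*dt) * [p * V(k+1, i) + (1-p) * V(k+1, i+1)]; then take max(V_cont, immediate exercise) for American.
  V(3,0) = exp(-r*dt) * [p*7.349456 + (1-p)*4.457005] = 5.858079; exercise = 5.865672; V(3,0) = max -> 5.865672
  V(3,1) = exp(-r*dt) * [p*4.457005 + (1-p)*1.850000] = 3.113258; exercise = 3.119651; V(3,1) = max -> 3.119651
  V(3,2) = exp(-r*dt) * [p*1.850000 + (1-p)*0.000000] = 0.896715; exercise = 0.644625; V(3,2) = max -> 0.896715
  V(3,3) = exp(-r*dt) * [p*0.000000 + (1-p)*0.000000] = 0.000000; exercise = 0.000000; V(3,3) = max -> 0.000000
  V(2,0) = exp(-r*dt) * [p*5.865672 + (1-p)*3.119651] = 4.450027; exercise = 4.457005; V(2,0) = max -> 4.457005
  V(2,1) = exp(-r*dt) * [p*3.119651 + (1-p)*0.896715] = 1.974009; exercise = 1.850000; V(2,1) = max -> 1.974009
  V(2,2) = exp(-r*dt) * [p*0.896715 + (1-p)*0.000000] = 0.434647; exercise = 0.000000; V(2,2) = max -> 0.434647
  V(1,0) = exp(-r*dt) * [p*4.457005 + (1-p)*1.974009] = 3.177133; exercise = 3.119651; V(1,0) = max -> 3.177133
  V(1,1) = exp(-r*dt) * [p*1.974009 + (1-p)*0.434647] = 1.180702; exercise = 0.644625; V(1,1) = max -> 1.180702
  V(0,0) = exp(-r*dt) * [p*3.177133 + (1-p)*1.180702] = 2.148147; exercise = 1.850000; V(0,0) = max -> 2.148147

Answer: Price = V(0,0) = 2.1481


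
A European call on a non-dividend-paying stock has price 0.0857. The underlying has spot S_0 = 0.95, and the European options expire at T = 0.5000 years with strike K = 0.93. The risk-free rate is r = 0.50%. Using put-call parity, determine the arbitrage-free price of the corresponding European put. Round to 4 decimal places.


Put-call parity: C - P = S_0 * exp(-qT) - K * exp(-rT).
S_0 * exp(-qT) = 0.9500 * 1.00000000 = 0.95000000
K * exp(-rT) = 0.9300 * 0.99750312 = 0.92767790
P = C - S*exp(-qT) + K*exp(-rT)
P = 0.0857 - 0.95000000 + 0.92767790 = 0.0634

Answer: Put price = 0.0634


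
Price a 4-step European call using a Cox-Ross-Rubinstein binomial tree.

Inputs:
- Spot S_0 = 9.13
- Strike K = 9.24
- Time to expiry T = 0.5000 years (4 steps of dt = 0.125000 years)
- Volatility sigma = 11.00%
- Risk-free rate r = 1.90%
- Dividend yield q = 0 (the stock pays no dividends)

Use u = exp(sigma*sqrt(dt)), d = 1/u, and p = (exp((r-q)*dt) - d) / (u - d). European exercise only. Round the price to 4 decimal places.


Answer: Price = V(0,0) = 0.2726

Derivation:
dt = T/N = 0.125000
u = exp(sigma*sqrt(dt)) = 1.039657; d = 1/u = 0.961856
p = (exp((r-q)*dt) - d) / (u - d) = 0.520841
Discount per step: exp(-r*dt) = 0.997628
Stock lattice S(k, i) with i counting down-moves:
  k=0: S(0,0) = 9.1300
  k=1: S(1,0) = 9.4921; S(1,1) = 8.7817
  k=2: S(2,0) = 9.8685; S(2,1) = 9.1300; S(2,2) = 8.4468
  k=3: S(3,0) = 10.2599; S(3,1) = 9.4921; S(3,2) = 8.7817; S(3,3) = 8.1246
  k=4: S(4,0) = 10.6667; S(4,1) = 9.8685; S(4,2) = 9.1300; S(4,3) = 8.4468; S(4,4) = 7.8147
Terminal payoffs V(N, i) = max(S_T - K, 0):
  V(4,0) = 1.426726; V(4,1) = 0.628496; V(4,2) = 0.000000; V(4,3) = 0.000000; V(4,4) = 0.000000
Backward induction: V(k, i) = exp(-r*dt) * [p * V(k+1, i) + (1-p) * V(k+1, i+1)].
  V(3,0) = exp(-r*dt) * [p*1.426726 + (1-p)*0.628496] = 1.041770
  V(3,1) = exp(-r*dt) * [p*0.628496 + (1-p)*0.000000] = 0.326570
  V(3,2) = exp(-r*dt) * [p*0.000000 + (1-p)*0.000000] = 0.000000
  V(3,3) = exp(-r*dt) * [p*0.000000 + (1-p)*0.000000] = 0.000000
  V(2,0) = exp(-r*dt) * [p*1.041770 + (1-p)*0.326570] = 0.697417
  V(2,1) = exp(-r*dt) * [p*0.326570 + (1-p)*0.000000] = 0.169688
  V(2,2) = exp(-r*dt) * [p*0.000000 + (1-p)*0.000000] = 0.000000
  V(1,0) = exp(-r*dt) * [p*0.697417 + (1-p)*0.169688] = 0.443496
  V(1,1) = exp(-r*dt) * [p*0.169688 + (1-p)*0.000000] = 0.088171
  V(0,0) = exp(-r*dt) * [p*0.443496 + (1-p)*0.088171] = 0.272591


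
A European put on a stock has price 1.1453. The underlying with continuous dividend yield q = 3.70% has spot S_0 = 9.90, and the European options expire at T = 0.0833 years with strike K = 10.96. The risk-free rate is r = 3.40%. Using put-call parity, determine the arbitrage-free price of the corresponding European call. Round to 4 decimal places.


Answer: Call price = 0.0858

Derivation:
Put-call parity: C - P = S_0 * exp(-qT) - K * exp(-rT).
S_0 * exp(-qT) = 9.9000 * 0.99692264 = 9.86953418
K * exp(-rT) = 10.9600 * 0.99717181 = 10.92900300
C = P + S*exp(-qT) - K*exp(-rT)
C = 1.1453 + 9.86953418 - 10.92900300 = 0.0858


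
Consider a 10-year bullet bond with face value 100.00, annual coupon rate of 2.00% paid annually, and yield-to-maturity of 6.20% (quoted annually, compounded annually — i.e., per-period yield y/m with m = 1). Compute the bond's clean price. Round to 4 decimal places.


Answer: Price = 69.3784

Derivation:
Coupon per period c = face * coupon_rate / m = 2.000000
Periods per year m = 1; per-period yield y/m = 0.062000
Number of cashflows N = 10
Cashflows (t years, CF_t, discount factor 1/(1+y/m)^(m*t), PV):
  t = 1.0000: CF_t = 2.000000, DF = 0.941620, PV = 1.883239
  t = 2.0000: CF_t = 2.000000, DF = 0.886647, PV = 1.773295
  t = 3.0000: CF_t = 2.000000, DF = 0.834885, PV = 1.669769
  t = 4.0000: CF_t = 2.000000, DF = 0.786144, PV = 1.572287
  t = 5.0000: CF_t = 2.000000, DF = 0.740248, PV = 1.480497
  t = 6.0000: CF_t = 2.000000, DF = 0.697032, PV = 1.394065
  t = 7.0000: CF_t = 2.000000, DF = 0.656339, PV = 1.312679
  t = 8.0000: CF_t = 2.000000, DF = 0.618022, PV = 1.236044
  t = 9.0000: CF_t = 2.000000, DF = 0.581942, PV = 1.163883
  t = 10.0000: CF_t = 102.000000, DF = 0.547968, PV = 55.892689
Price P = sum_t PV_t = 69.378446


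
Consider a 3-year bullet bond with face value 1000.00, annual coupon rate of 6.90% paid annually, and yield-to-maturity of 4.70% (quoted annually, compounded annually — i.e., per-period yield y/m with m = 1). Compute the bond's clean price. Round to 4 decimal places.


Answer: Price = 1060.2498

Derivation:
Coupon per period c = face * coupon_rate / m = 69.000000
Periods per year m = 1; per-period yield y/m = 0.047000
Number of cashflows N = 3
Cashflows (t years, CF_t, discount factor 1/(1+y/m)^(m*t), PV):
  t = 1.0000: CF_t = 69.000000, DF = 0.955110, PV = 65.902579
  t = 2.0000: CF_t = 69.000000, DF = 0.912235, PV = 62.944201
  t = 3.0000: CF_t = 1069.000000, DF = 0.871284, PV = 931.403059
Price P = sum_t PV_t = 1060.249840


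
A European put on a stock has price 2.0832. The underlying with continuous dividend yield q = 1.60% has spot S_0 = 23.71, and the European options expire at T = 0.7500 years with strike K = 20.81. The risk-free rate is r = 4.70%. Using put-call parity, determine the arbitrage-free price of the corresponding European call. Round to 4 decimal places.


Answer: Call price = 5.4212

Derivation:
Put-call parity: C - P = S_0 * exp(-qT) - K * exp(-rT).
S_0 * exp(-qT) = 23.7100 * 0.98807171 = 23.42718031
K * exp(-rT) = 20.8100 * 0.96536405 = 20.08922578
C = P + S*exp(-qT) - K*exp(-rT)
C = 2.0832 + 23.42718031 - 20.08922578 = 5.4212


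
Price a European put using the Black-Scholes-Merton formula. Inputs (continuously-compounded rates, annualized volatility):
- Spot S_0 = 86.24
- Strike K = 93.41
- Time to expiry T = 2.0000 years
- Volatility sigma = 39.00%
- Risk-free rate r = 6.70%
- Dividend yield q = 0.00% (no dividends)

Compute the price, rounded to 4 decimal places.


Answer: Price = 16.0575

Derivation:
d1 = (ln(S/K) + (r - q + 0.5*sigma^2) * T) / (sigma * sqrt(T)) = 0.37392478
d2 = d1 - sigma * sqrt(T) = -0.17761851
exp(-rT) = 0.87459006; exp(-qT) = 1.00000000
P = K * exp(-rT) * N(-d2) - S_0 * exp(-qT) * N(-d1)
N(-d1) = 0.35423014; N(-d2) = 0.57048871
P = 93.4100 * 0.87459006 * 0.57048871 - 86.2400 * 1.00000000 * 0.35423014 = 16.0575


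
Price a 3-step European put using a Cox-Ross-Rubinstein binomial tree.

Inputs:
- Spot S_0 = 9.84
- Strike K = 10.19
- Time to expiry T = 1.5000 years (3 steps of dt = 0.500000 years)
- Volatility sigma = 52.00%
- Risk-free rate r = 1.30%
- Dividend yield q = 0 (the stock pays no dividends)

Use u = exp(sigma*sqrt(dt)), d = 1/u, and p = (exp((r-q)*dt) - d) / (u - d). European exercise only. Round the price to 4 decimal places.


dt = T/N = 0.500000
u = exp(sigma*sqrt(dt)) = 1.444402; d = 1/u = 0.692328
p = (exp((r-q)*dt) - d) / (u - d) = 0.417769
Discount per step: exp(-r*dt) = 0.993521
Stock lattice S(k, i) with i counting down-moves:
  k=0: S(0,0) = 9.8400
  k=1: S(1,0) = 14.2129; S(1,1) = 6.8125
  k=2: S(2,0) = 20.5292; S(2,1) = 9.8400; S(2,2) = 4.7165
  k=3: S(3,0) = 29.6524; S(3,1) = 14.2129; S(3,2) = 6.8125; S(3,3) = 3.2654
Terminal payoffs V(N, i) = max(K - S_T, 0):
  V(3,0) = 0.000000; V(3,1) = 0.000000; V(3,2) = 3.377493; V(3,3) = 6.924643
Backward induction: V(k, i) = exp(-r*dt) * [p * V(k+1, i) + (1-p) * V(k+1, i+1)].
  V(2,0) = exp(-r*dt) * [p*0.000000 + (1-p)*0.000000] = 0.000000
  V(2,1) = exp(-r*dt) * [p*0.000000 + (1-p)*3.377493] = 1.953741
  V(2,2) = exp(-r*dt) * [p*3.377493 + (1-p)*6.924643] = 5.407491
  V(1,0) = exp(-r*dt) * [p*0.000000 + (1-p)*1.953741] = 1.130159
  V(1,1) = exp(-r*dt) * [p*1.953741 + (1-p)*5.407491] = 3.938935
  V(0,0) = exp(-r*dt) * [p*1.130159 + (1-p)*3.938935] = 2.747598

Answer: Price = V(0,0) = 2.7476


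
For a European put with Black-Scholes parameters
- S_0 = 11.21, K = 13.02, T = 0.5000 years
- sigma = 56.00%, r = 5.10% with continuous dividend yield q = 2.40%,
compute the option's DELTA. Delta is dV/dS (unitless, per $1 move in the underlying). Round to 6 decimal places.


d1 = -0.1459175444; d2 = -0.5418973419
phi(d1) = 0.3947176823; exp(-qT) = 0.9880717129; exp(-rT) = 0.9748223790
N(-d1) = 0.5580067593
Delta = -exp(-qT) * N(-d1) = -0.9880717129 * 0.5580067593 = -0.551351

Answer: Delta = -0.551351


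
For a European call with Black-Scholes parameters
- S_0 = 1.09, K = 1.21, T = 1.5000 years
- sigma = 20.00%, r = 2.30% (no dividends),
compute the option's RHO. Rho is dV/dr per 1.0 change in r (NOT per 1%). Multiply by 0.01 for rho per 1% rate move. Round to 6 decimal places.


Answer: Rho = 0.599034

Derivation:
d1 = -0.1630652404; d2 = -0.4080142146
phi(d1) = 0.3936733913; exp(-qT) = 1.0000000000; exp(-rT) = 0.9660883397
N(d2) = 0.3416316195
Rho = K*T*exp(-rT)*N(d2) = 1.2100 * 1.5000 * 0.9660883397 * 0.3416316195 = 0.599034


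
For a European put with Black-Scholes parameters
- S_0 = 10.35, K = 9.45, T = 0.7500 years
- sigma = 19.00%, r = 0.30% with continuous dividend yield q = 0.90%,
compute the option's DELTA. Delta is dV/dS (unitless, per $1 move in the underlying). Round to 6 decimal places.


Answer: Delta = -0.269835

Derivation:
d1 = 0.6077935126; d2 = 0.4432486858
phi(d1) = 0.3316599738; exp(-qT) = 0.9932727301; exp(-rT) = 0.9977525294
N(-d1) = 0.2716622163
Delta = -exp(-qT) * N(-d1) = -0.9932727301 * 0.2716622163 = -0.269835


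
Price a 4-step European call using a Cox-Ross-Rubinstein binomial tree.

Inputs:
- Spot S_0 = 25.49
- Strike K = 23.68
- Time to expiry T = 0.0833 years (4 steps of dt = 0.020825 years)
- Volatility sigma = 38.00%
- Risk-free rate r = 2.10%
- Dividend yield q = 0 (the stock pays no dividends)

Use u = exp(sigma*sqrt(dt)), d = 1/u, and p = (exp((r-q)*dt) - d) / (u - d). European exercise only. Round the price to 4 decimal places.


Answer: Price = V(0,0) = 2.2849

Derivation:
dt = T/N = 0.020825
u = exp(sigma*sqrt(dt)) = 1.056369; d = 1/u = 0.946639
p = (exp((r-q)*dt) - d) / (u - d) = 0.490280
Discount per step: exp(-r*dt) = 0.999563
Stock lattice S(k, i) with i counting down-moves:
  k=0: S(0,0) = 25.4900
  k=1: S(1,0) = 26.9268; S(1,1) = 24.1298
  k=2: S(2,0) = 28.4447; S(2,1) = 25.4900; S(2,2) = 22.8422
  k=3: S(3,0) = 30.0481; S(3,1) = 26.9268; S(3,2) = 24.1298; S(3,3) = 21.6234
  k=4: S(4,0) = 31.7418; S(4,1) = 28.4447; S(4,2) = 25.4900; S(4,3) = 22.8422; S(4,4) = 20.4695
Terminal payoffs V(N, i) = max(S_T - K, 0):
  V(4,0) = 8.061832; V(4,1) = 4.764671; V(4,2) = 1.810000; V(4,3) = 0.000000; V(4,4) = 0.000000
Backward induction: V(k, i) = exp(-r*dt) * [p * V(k+1, i) + (1-p) * V(k+1, i+1)].
  V(3,0) = exp(-r*dt) * [p*8.061832 + (1-p)*4.764671] = 6.378415
  V(3,1) = exp(-r*dt) * [p*4.764671 + (1-p)*1.810000] = 3.257193
  V(3,2) = exp(-r*dt) * [p*1.810000 + (1-p)*0.000000] = 0.887020
  V(3,3) = exp(-r*dt) * [p*0.000000 + (1-p)*0.000000] = 0.000000
  V(2,0) = exp(-r*dt) * [p*6.378415 + (1-p)*3.257193] = 4.785374
  V(2,1) = exp(-r*dt) * [p*3.257193 + (1-p)*0.887020] = 2.048173
  V(2,2) = exp(-r*dt) * [p*0.887020 + (1-p)*0.000000] = 0.434698
  V(1,0) = exp(-r*dt) * [p*4.785374 + (1-p)*2.048173] = 3.388687
  V(1,1) = exp(-r*dt) * [p*2.048173 + (1-p)*0.434698] = 1.225218
  V(0,0) = exp(-r*dt) * [p*3.388687 + (1-p)*1.225218] = 2.284925


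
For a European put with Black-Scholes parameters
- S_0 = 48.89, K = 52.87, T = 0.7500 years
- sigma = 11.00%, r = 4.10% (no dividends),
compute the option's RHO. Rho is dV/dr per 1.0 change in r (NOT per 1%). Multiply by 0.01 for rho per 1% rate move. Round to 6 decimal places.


d1 = -0.4511277873; d2 = -0.5463905817
phi(d1) = 0.3603438107; exp(-qT) = 1.0000000000; exp(-rT) = 0.9697179723
N(-d2) = 0.7076012586
Rho = -K*T*exp(-rT)*N(-d2) = -52.8700 * 0.7500 * 0.9697179723 * 0.7076012586 = -27.208501

Answer: Rho = -27.208501


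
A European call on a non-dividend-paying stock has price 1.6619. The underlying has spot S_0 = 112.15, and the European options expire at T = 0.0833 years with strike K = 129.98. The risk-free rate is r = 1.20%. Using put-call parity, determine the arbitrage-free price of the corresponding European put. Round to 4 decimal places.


Answer: Put price = 19.3620

Derivation:
Put-call parity: C - P = S_0 * exp(-qT) - K * exp(-rT).
S_0 * exp(-qT) = 112.1500 * 1.00000000 = 112.15000000
K * exp(-rT) = 129.9800 * 0.99900090 = 129.85013691
P = C - S*exp(-qT) + K*exp(-rT)
P = 1.6619 - 112.15000000 + 129.85013691 = 19.3620


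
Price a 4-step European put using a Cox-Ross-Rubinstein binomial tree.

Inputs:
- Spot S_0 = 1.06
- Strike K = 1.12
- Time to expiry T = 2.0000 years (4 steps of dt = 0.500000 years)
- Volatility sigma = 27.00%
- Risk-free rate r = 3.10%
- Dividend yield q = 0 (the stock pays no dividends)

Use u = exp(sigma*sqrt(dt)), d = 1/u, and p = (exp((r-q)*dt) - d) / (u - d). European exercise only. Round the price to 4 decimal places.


Answer: Price = V(0,0) = 0.1557

Derivation:
dt = T/N = 0.500000
u = exp(sigma*sqrt(dt)) = 1.210361; d = 1/u = 0.826200
p = (exp((r-q)*dt) - d) / (u - d) = 0.493077
Discount per step: exp(-r*dt) = 0.984620
Stock lattice S(k, i) with i counting down-moves:
  k=0: S(0,0) = 1.0600
  k=1: S(1,0) = 1.2830; S(1,1) = 0.8758
  k=2: S(2,0) = 1.5529; S(2,1) = 1.0600; S(2,2) = 0.7236
  k=3: S(3,0) = 1.8795; S(3,1) = 1.2830; S(3,2) = 0.8758; S(3,3) = 0.5978
  k=4: S(4,0) = 2.2749; S(4,1) = 1.5529; S(4,2) = 1.0600; S(4,3) = 0.7236; S(4,4) = 0.4939
Terminal payoffs V(N, i) = max(K - S_T, 0):
  V(4,0) = 0.000000; V(4,1) = 0.000000; V(4,2) = 0.060000; V(4,3) = 0.396438; V(4,4) = 0.626092
Backward induction: V(k, i) = exp(-r*dt) * [p * V(k+1, i) + (1-p) * V(k+1, i+1)].
  V(3,0) = exp(-r*dt) * [p*0.000000 + (1-p)*0.000000] = 0.000000
  V(3,1) = exp(-r*dt) * [p*0.000000 + (1-p)*0.060000] = 0.029948
  V(3,2) = exp(-r*dt) * [p*0.060000 + (1-p)*0.396438] = 0.227002
  V(3,3) = exp(-r*dt) * [p*0.396438 + (1-p)*0.626092] = 0.504967
  V(2,0) = exp(-r*dt) * [p*0.000000 + (1-p)*0.029948] = 0.014948
  V(2,1) = exp(-r*dt) * [p*0.029948 + (1-p)*0.227002] = 0.127842
  V(2,2) = exp(-r*dt) * [p*0.227002 + (1-p)*0.504967] = 0.362250
  V(1,0) = exp(-r*dt) * [p*0.014948 + (1-p)*0.127842] = 0.071066
  V(1,1) = exp(-r*dt) * [p*0.127842 + (1-p)*0.362250] = 0.242875
  V(0,0) = exp(-r*dt) * [p*0.071066 + (1-p)*0.242875] = 0.155728


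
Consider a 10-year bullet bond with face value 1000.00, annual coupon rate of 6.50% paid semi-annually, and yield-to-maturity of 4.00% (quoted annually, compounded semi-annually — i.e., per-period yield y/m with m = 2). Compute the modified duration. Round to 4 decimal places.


Answer: Modified duration = 7.6071

Derivation:
Coupon per period c = face * coupon_rate / m = 32.500000
Periods per year m = 2; per-period yield y/m = 0.020000
Number of cashflows N = 20
Cashflows (t years, CF_t, discount factor 1/(1+y/m)^(m*t), PV):
  t = 0.5000: CF_t = 32.500000, DF = 0.980392, PV = 31.862745
  t = 1.0000: CF_t = 32.500000, DF = 0.961169, PV = 31.237985
  t = 1.5000: CF_t = 32.500000, DF = 0.942322, PV = 30.625476
  t = 2.0000: CF_t = 32.500000, DF = 0.923845, PV = 30.024976
  t = 2.5000: CF_t = 32.500000, DF = 0.905731, PV = 29.436251
  t = 3.0000: CF_t = 32.500000, DF = 0.887971, PV = 28.859070
  t = 3.5000: CF_t = 32.500000, DF = 0.870560, PV = 28.293206
  t = 4.0000: CF_t = 32.500000, DF = 0.853490, PV = 27.738437
  t = 4.5000: CF_t = 32.500000, DF = 0.836755, PV = 27.194546
  t = 5.0000: CF_t = 32.500000, DF = 0.820348, PV = 26.661320
  t = 5.5000: CF_t = 32.500000, DF = 0.804263, PV = 26.138549
  t = 6.0000: CF_t = 32.500000, DF = 0.788493, PV = 25.626028
  t = 6.5000: CF_t = 32.500000, DF = 0.773033, PV = 25.123557
  t = 7.0000: CF_t = 32.500000, DF = 0.757875, PV = 24.630938
  t = 7.5000: CF_t = 32.500000, DF = 0.743015, PV = 24.147979
  t = 8.0000: CF_t = 32.500000, DF = 0.728446, PV = 23.674489
  t = 8.5000: CF_t = 32.500000, DF = 0.714163, PV = 23.210283
  t = 9.0000: CF_t = 32.500000, DF = 0.700159, PV = 22.755180
  t = 9.5000: CF_t = 32.500000, DF = 0.686431, PV = 22.309000
  t = 10.0000: CF_t = 1032.500000, DF = 0.672971, PV = 694.842901
Price P = sum_t PV_t = 1204.392917
First compute Macaulay numerator sum_t t * PV_t:
  t * PV_t at t = 0.5000: 15.931373
  t * PV_t at t = 1.0000: 31.237985
  t * PV_t at t = 1.5000: 45.938214
  t * PV_t at t = 2.0000: 60.049953
  t * PV_t at t = 2.5000: 73.590628
  t * PV_t at t = 3.0000: 86.577210
  t * PV_t at t = 3.5000: 99.026220
  t * PV_t at t = 4.0000: 110.953748
  t * PV_t at t = 4.5000: 122.375458
  t * PV_t at t = 5.0000: 133.306599
  t * PV_t at t = 5.5000: 143.762018
  t * PV_t at t = 6.0000: 153.756169
  t * PV_t at t = 6.5000: 163.303121
  t * PV_t at t = 7.0000: 172.416568
  t * PV_t at t = 7.5000: 181.109840
  t * PV_t at t = 8.0000: 189.395912
  t * PV_t at t = 8.5000: 197.287408
  t * PV_t at t = 9.0000: 204.796617
  t * PV_t at t = 9.5000: 211.935497
  t * PV_t at t = 10.0000: 6948.429014
Macaulay duration D = 9345.179552 / 1204.392917 = 7.759245
Modified duration = D / (1 + y/m) = 7.759245 / (1 + 0.020000) = 7.607103


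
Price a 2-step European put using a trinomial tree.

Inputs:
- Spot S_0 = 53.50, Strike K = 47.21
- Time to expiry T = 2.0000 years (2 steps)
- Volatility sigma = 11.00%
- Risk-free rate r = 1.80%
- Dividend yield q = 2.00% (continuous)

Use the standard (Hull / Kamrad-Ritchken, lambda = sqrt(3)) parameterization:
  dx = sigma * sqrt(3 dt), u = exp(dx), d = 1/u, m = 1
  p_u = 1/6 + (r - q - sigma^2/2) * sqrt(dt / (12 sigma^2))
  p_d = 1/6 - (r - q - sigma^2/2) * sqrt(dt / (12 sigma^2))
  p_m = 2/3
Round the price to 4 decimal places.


Answer: Price = V(0,0) = 1.0851

Derivation:
dt = T/N = 1.000000; dx = sigma*sqrt(3*dt) = 0.190526
u = exp(dx) = 1.209885; d = 1/u = 0.826525
p_u = 0.145541, p_m = 0.666667, p_d = 0.187792
Discount per step: exp(-r*dt) = 0.982161
Stock lattice S(k, j) with j the centered position index:
  k=0: S(0,+0) = 53.5000
  k=1: S(1,-1) = 44.2191; S(1,+0) = 53.5000; S(1,+1) = 64.7289
  k=2: S(2,-2) = 36.5481; S(2,-1) = 44.2191; S(2,+0) = 53.5000; S(2,+1) = 64.7289; S(2,+2) = 78.3145
Terminal payoffs V(N, j) = max(K - S_T, 0):
  V(2,-2) = 10.661853; V(2,-1) = 2.990933; V(2,+0) = 0.000000; V(2,+1) = 0.000000; V(2,+2) = 0.000000
Backward induction: V(k, j) = exp(-r*dt) * [p_u * V(k+1, j+1) + p_m * V(k+1, j) + p_d * V(k+1, j-1)]
  V(1,-1) = exp(-r*dt) * [p_u*0.000000 + p_m*2.990933 + p_d*10.661853] = 3.924884
  V(1,+0) = exp(-r*dt) * [p_u*0.000000 + p_m*0.000000 + p_d*2.990933] = 0.551655
  V(1,+1) = exp(-r*dt) * [p_u*0.000000 + p_m*0.000000 + p_d*0.000000] = 0.000000
  V(0,+0) = exp(-r*dt) * [p_u*0.000000 + p_m*0.551655 + p_d*3.924884] = 1.085124


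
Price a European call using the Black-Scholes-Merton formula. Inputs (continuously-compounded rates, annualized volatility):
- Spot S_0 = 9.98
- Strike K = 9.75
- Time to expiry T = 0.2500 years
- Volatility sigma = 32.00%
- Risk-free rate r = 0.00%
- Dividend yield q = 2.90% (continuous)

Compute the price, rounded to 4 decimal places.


d1 = (ln(S/K) + (r - q + 0.5*sigma^2) * T) / (sigma * sqrt(T)) = 0.18041128
d2 = d1 - sigma * sqrt(T) = 0.02041128
exp(-rT) = 1.00000000; exp(-qT) = 0.99277622
C = S_0 * exp(-qT) * N(d1) - K * exp(-rT) * N(d2)
N(d1) = 0.57158515; N(d2) = 0.50814236
C = 9.9800 * 0.99277622 * 0.57158515 - 9.7500 * 1.00000000 * 0.50814236 = 0.7088

Answer: Price = 0.7088


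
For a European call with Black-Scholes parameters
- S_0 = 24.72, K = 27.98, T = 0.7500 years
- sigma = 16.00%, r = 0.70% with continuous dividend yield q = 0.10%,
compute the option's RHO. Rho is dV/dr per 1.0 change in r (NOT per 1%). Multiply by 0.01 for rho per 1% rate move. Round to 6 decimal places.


Answer: Rho = 3.673498

Derivation:
d1 = -0.7922496858; d2 = -0.9308137504
phi(d1) = 0.2914845386; exp(-qT) = 0.9992502812; exp(-rT) = 0.9947637572
N(d2) = 0.1759749578
Rho = K*T*exp(-rT)*N(d2) = 27.9800 * 0.7500 * 0.9947637572 * 0.1759749578 = 3.673498


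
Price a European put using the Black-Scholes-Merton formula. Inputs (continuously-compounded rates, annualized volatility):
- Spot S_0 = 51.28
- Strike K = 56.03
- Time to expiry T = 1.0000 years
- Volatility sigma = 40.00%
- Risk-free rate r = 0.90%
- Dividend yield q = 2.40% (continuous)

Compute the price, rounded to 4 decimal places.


d1 = (ln(S/K) + (r - q + 0.5*sigma^2) * T) / (sigma * sqrt(T)) = -0.05896612
d2 = d1 - sigma * sqrt(T) = -0.45896612
exp(-rT) = 0.99104038; exp(-qT) = 0.97628571
P = K * exp(-rT) * N(-d2) - S_0 * exp(-qT) * N(-d1)
N(-d1) = 0.52351045; N(-d2) = 0.67687075
P = 56.0300 * 0.99104038 * 0.67687075 - 51.2800 * 0.97628571 * 0.52351045 = 11.3763

Answer: Price = 11.3763


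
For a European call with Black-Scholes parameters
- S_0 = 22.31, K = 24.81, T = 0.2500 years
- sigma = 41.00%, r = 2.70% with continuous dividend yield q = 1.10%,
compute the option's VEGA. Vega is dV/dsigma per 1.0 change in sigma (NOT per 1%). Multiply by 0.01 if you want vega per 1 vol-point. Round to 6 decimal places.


d1 = -0.3960940939; d2 = -0.6010940939
phi(d1) = 0.3688431479; exp(-qT) = 0.9972537778; exp(-rT) = 0.9932727301
Vega = S * exp(-qT) * phi(d1) * sqrt(T) = 22.3100 * 0.9972537778 * 0.3688431479 * 0.5000000000 = 4.103146

Answer: Vega = 4.103146


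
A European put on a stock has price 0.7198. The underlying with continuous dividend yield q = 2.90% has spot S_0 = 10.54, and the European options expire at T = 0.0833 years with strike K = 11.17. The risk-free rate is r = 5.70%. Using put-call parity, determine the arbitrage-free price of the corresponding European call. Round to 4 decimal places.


Answer: Call price = 0.1173

Derivation:
Put-call parity: C - P = S_0 * exp(-qT) - K * exp(-rT).
S_0 * exp(-qT) = 10.5400 * 0.99758722 = 10.51456925
K * exp(-rT) = 11.1700 * 0.99526315 = 11.11708943
C = P + S*exp(-qT) - K*exp(-rT)
C = 0.7198 + 10.51456925 - 11.11708943 = 0.1173


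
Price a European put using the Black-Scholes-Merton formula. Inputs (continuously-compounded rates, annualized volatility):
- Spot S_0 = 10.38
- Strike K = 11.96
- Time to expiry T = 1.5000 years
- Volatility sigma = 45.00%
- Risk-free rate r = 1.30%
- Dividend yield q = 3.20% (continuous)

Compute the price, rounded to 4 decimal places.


Answer: Price = 3.3730

Derivation:
d1 = (ln(S/K) + (r - q + 0.5*sigma^2) * T) / (sigma * sqrt(T)) = -0.03322573
d2 = d1 - sigma * sqrt(T) = -0.58436093
exp(-rT) = 0.98068890; exp(-qT) = 0.95313379
P = K * exp(-rT) * N(-d2) - S_0 * exp(-qT) * N(-d1)
N(-d1) = 0.51325271; N(-d2) = 0.72051124
P = 11.9600 * 0.98068890 * 0.72051124 - 10.3800 * 0.95313379 * 0.51325271 = 3.3730


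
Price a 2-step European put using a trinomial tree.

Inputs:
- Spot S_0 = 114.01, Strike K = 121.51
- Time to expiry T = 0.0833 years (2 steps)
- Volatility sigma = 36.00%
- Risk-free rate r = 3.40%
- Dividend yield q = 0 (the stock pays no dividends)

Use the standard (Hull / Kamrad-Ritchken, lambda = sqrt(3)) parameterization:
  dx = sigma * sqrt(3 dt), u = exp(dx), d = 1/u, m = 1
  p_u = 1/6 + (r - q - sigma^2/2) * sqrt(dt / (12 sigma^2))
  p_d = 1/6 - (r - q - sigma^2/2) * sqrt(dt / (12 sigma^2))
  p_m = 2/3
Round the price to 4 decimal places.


Answer: Price = V(0,0) = 9.5350

Derivation:
dt = T/N = 0.041650; dx = sigma*sqrt(3*dt) = 0.127254
u = exp(dx) = 1.135705; d = 1/u = 0.880510
p_u = 0.161626, p_m = 0.666667, p_d = 0.171707
Discount per step: exp(-r*dt) = 0.998585
Stock lattice S(k, j) with j the centered position index:
  k=0: S(0,+0) = 114.0100
  k=1: S(1,-1) = 100.3870; S(1,+0) = 114.0100; S(1,+1) = 129.4817
  k=2: S(2,-2) = 88.3917; S(2,-1) = 100.3870; S(2,+0) = 114.0100; S(2,+1) = 129.4817; S(2,+2) = 147.0531
Terminal payoffs V(N, j) = max(K - S_T, 0):
  V(2,-2) = 33.118250; V(2,-1) = 21.123032; V(2,+0) = 7.500000; V(2,+1) = 0.000000; V(2,+2) = 0.000000
Backward induction: V(k, j) = exp(-r*dt) * [p_u * V(k+1, j+1) + p_m * V(k+1, j) + p_d * V(k+1, j-1)]
  V(1,-1) = exp(-r*dt) * [p_u*7.500000 + p_m*21.123032 + p_d*33.118250] = 20.951166
  V(1,+0) = exp(-r*dt) * [p_u*0.000000 + p_m*7.500000 + p_d*21.123032] = 8.614766
  V(1,+1) = exp(-r*dt) * [p_u*0.000000 + p_m*0.000000 + p_d*7.500000] = 1.285981
  V(0,+0) = exp(-r*dt) * [p_u*1.285981 + p_m*8.614766 + p_d*20.951166] = 9.534977


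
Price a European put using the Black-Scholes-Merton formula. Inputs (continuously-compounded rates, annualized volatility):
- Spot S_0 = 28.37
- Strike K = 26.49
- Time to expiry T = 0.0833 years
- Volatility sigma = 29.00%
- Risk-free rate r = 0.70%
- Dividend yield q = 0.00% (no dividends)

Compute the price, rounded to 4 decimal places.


d1 = (ln(S/K) + (r - q + 0.5*sigma^2) * T) / (sigma * sqrt(T)) = 0.86800048
d2 = d1 - sigma * sqrt(T) = 0.78430144
exp(-rT) = 0.99941707; exp(-qT) = 1.00000000
P = K * exp(-rT) * N(-d2) - S_0 * exp(-qT) * N(-d1)
N(-d1) = 0.19269703; N(-d2) = 0.21643163
P = 26.4900 * 0.99941707 * 0.21643163 - 28.3700 * 1.00000000 * 0.19269703 = 0.2631

Answer: Price = 0.2631


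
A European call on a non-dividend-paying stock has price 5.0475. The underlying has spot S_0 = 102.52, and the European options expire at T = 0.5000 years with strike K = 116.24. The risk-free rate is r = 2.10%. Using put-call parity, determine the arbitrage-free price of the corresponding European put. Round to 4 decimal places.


Answer: Put price = 17.5534

Derivation:
Put-call parity: C - P = S_0 * exp(-qT) - K * exp(-rT).
S_0 * exp(-qT) = 102.5200 * 1.00000000 = 102.52000000
K * exp(-rT) = 116.2400 * 0.98955493 = 115.02586536
P = C - S*exp(-qT) + K*exp(-rT)
P = 5.0475 - 102.52000000 + 115.02586536 = 17.5534
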